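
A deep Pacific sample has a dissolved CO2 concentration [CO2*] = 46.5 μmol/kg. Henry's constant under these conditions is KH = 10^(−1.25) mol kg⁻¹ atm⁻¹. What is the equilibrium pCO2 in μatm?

KH = 10^(−1.25) = 5.623×10^-2 mol kg⁻¹ atm⁻¹
pCO2 = [CO2*]/KH = 46.5×10^-6 / 5.623×10^-2 = 8.27×10^-4 atm = 827 μatm

pCO2 = 827 μatm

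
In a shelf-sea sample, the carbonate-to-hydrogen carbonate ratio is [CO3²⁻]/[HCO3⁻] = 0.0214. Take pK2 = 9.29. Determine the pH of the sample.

From K2 = [H⁺][CO3²⁻]/[HCO3⁻]:  pH = pK2 + log₁₀([CO3²⁻]/[HCO3⁻])
log₁₀(0.0214) = -1.670
pH = 9.29 + (-1.670) = 7.62

pH = 7.62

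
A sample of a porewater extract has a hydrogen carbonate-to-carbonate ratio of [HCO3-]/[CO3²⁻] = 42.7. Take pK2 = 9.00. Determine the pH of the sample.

pH = 7.37

From K2 = [H⁺][CO3²⁻]/[HCO3-]:  pH = pK2 − log₁₀([HCO3-]/[CO3²⁻])
log₁₀(42.7) = +1.630
pH = 9.00 − (+1.630) = 7.37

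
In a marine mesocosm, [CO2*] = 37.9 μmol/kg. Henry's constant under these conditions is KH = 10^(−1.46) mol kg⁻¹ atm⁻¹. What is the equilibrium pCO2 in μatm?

pCO2 = 1090 μatm

KH = 10^(−1.46) = 3.467×10^-2 mol kg⁻¹ atm⁻¹
pCO2 = [CO2*]/KH = 37.9×10^-6 / 3.467×10^-2 = 1.09×10^-3 atm = 1090 μatm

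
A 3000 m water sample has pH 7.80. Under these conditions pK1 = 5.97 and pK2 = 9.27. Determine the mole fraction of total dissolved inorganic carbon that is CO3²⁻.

α₂ = 1 / (1 + [H⁺]/K2 + [H⁺]²/(K1K2)) = 1 / (1 + 10^+1.47 + 10^-0.36)
   = 1 / (1 + 29.512 + 0.43652) = 1/30.949 = 0.03231

α₂ = 0.0323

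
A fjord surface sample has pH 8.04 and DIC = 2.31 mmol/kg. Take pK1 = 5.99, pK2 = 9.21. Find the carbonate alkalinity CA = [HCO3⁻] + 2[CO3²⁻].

CA = [HCO3⁻] + 2[CO3²⁻] = (α₁ + 2α₂)·DIC
At pH 8.04: [H⁺]/K1 = 10^-2.05 = 0.0089125, K2/[H⁺] = 10^-1.17 = 0.067608
α₁ = 1/(1 + 0.0089125 + 0.067608) = 1/1.0765 = 0.9289; α₂ = α₁·K2/[H⁺] = 0.06280
α₁ + 2α₂ = 1.0545
CA = 1.0545 × 2.31 = 2.44 mmol/kg

CA = 2.44 mmol/kg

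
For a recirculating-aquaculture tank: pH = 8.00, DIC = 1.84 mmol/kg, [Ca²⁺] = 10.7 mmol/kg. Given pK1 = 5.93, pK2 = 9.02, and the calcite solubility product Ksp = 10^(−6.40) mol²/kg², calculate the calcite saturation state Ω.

α₂ = 1 / (1 + [H⁺]/K2 + [H⁺]²/(K1K2)) = 1 / (1 + 10^+1.02 + 10^-1.05)
   = 1 / (1 + 10.471 + 0.089125) = 1/11.560 = 0.08650
[CO3²⁻] = α₂ × DIC = 0.08650 × 1.84 = 0.1592 mmol/kg
Ksp = 10^(−6.40) = 3.981×10^-7
Ω = [Ca²⁺][CO3²⁻]/Ksp = (10.7×10^-3)(1.592×10^-4) / 3.981×10^-7 = 4.28

Ω = 4.28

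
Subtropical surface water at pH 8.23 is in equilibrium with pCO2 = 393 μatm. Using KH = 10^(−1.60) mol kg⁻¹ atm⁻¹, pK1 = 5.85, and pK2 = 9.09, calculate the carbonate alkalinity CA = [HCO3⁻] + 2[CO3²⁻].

[CO2*] = KH · pCO2 = 10^(−1.60) × 393×10^-6 = 9.872×10^-6 mol/kg
α₀ = 1/(1 + K1/[H⁺] + K1K2/[H⁺]²) = 1/(1 + 10^+2.38 + 10^+1.52) = 0.003650
DIC = [CO2*]/α₀ = 9.872×10^-6 / 0.003650 = 2.705 mmol/kg
CA = (α₁ + 2α₂)·DIC = (0.8755 + 2×0.1209) × 2.705 = 3.02 mmol/kg

CA = 3.02 mmol/kg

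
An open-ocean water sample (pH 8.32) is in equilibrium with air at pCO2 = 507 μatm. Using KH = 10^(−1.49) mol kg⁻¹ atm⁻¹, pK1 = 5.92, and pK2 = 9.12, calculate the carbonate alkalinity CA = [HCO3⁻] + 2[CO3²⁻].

CA = 5.43 mmol/kg

[CO2*] = KH · pCO2 = 10^(−1.49) × 507×10^-6 = 1.641×10^-5 mol/kg
α₀ = 1/(1 + K1/[H⁺] + K1K2/[H⁺]²) = 1/(1 + 10^+2.40 + 10^+1.60) = 0.003425
DIC = [CO2*]/α₀ = 1.641×10^-5 / 0.003425 = 4.791 mmol/kg
CA = (α₁ + 2α₂)·DIC = (0.8602 + 2×0.1363) × 4.791 = 5.43 mmol/kg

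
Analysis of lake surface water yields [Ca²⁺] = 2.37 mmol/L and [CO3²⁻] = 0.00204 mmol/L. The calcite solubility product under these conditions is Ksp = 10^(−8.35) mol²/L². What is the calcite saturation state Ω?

Ω = 1.08

Ksp = 10^(−8.35) = 4.467×10^-9
Ω = [Ca²⁺][CO3²⁻]/Ksp = (2.37×10^-3)(0.00204×10^-3) / 4.467×10^-9 = 1.08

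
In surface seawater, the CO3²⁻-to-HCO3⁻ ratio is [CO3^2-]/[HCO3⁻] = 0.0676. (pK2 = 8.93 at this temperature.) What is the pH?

From K2 = [H⁺][CO3^2-]/[HCO3⁻]:  pH = pK2 + log₁₀([CO3^2-]/[HCO3⁻])
log₁₀(0.0676) = -1.170
pH = 8.93 + (-1.170) = 7.76

pH = 7.76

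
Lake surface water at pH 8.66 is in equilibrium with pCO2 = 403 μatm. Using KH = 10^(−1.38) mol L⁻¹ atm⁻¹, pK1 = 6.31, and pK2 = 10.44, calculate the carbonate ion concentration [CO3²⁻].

[CO2*] = KH · pCO2 = 10^(−1.38) × 403×10^-6 = 1.680×10^-5 mol/L
α₀ = 1/(1 + K1/[H⁺] + K1K2/[H⁺]²) = 1/(1 + 10^+2.35 + 10^+0.57) = 0.004375
DIC = [CO2*]/α₀ = 1.680×10^-5 / 0.004375 = 3.840 mmol/L
[CO3²⁻] = α₂·DIC; α₂ = 0.01625, so [CO3²⁻] = 0.01625 × 3.840 = 0.0624 mmol/L

[CO3²⁻] = 0.0624 mmol/L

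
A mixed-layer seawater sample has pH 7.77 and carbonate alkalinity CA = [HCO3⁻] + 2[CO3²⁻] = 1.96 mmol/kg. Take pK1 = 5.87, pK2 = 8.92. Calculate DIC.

CA = [HCO3⁻] + 2[CO3²⁻] = (α₁ + 2α₂)·DIC
At pH 7.77: [H⁺]/K1 = 10^-1.90 = 0.012589, K2/[H⁺] = 10^-1.15 = 0.070795
α₁ = 1/(1 + 0.012589 + 0.070795) = 1/1.0834 = 0.9230; α₂ = α₁·K2/[H⁺] = 0.06535
α₁ + 2α₂ = 1.0537
DIC = CA / (α₁ + 2α₂) = 1.96 / 1.0537 = 1.86 mmol/kg

DIC = 1.86 mmol/kg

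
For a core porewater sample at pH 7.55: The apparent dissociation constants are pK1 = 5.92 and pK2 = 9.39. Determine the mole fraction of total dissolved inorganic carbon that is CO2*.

α₀ = 0.0226

α₀ = 1 / (1 + K1/[H⁺] + K1K2/[H⁺]²) = 1 / (1 + 10^+1.63 + 10^-0.21)
   = 1 / (1 + 42.658 + 0.61660) = 1/44.275 = 0.02259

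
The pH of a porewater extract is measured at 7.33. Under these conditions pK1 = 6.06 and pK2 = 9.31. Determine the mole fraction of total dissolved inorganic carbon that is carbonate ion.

α₂ = 1 / (1 + [H⁺]/K2 + [H⁺]²/(K1K2)) = 1 / (1 + 10^+1.98 + 10^+0.71)
   = 1 / (1 + 95.499 + 5.1286) = 1/101.63 = 0.009840

α₂ = 0.00984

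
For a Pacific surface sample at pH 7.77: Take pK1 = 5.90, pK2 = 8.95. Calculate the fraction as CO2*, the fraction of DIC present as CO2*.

α₀ = 1 / (1 + K1/[H⁺] + K1K2/[H⁺]²) = 1 / (1 + 10^+1.87 + 10^+0.69)
   = 1 / (1 + 74.131 + 4.8978) = 1/80.029 = 0.01250

α₀ = 0.0125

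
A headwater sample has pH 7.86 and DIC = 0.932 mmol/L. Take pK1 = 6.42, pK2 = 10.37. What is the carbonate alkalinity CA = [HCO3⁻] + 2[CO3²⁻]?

CA = 0.902 mmol/L

CA = [HCO3⁻] + 2[CO3²⁻] = (α₁ + 2α₂)·DIC
At pH 7.86: [H⁺]/K1 = 10^-1.44 = 0.036308, K2/[H⁺] = 10^-2.51 = 0.0030903
α₁ = 1/(1 + 0.036308 + 0.0030903) = 1/1.0394 = 0.9621; α₂ = α₁·K2/[H⁺] = 0.002973
α₁ + 2α₂ = 0.9680
CA = 0.9680 × 0.932 = 0.902 mmol/L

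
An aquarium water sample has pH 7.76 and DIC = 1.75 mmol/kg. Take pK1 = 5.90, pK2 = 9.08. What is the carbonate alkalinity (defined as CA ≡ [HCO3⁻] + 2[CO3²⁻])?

CA = 1.81 mmol/kg

CA = [HCO3⁻] + 2[CO3²⁻] = (α₁ + 2α₂)·DIC
At pH 7.76: [H⁺]/K1 = 10^-1.86 = 0.013804, K2/[H⁺] = 10^-1.32 = 0.047863
α₁ = 1/(1 + 0.013804 + 0.047863) = 1/1.0617 = 0.9419; α₂ = α₁·K2/[H⁺] = 0.04508
α₁ + 2α₂ = 1.0321
CA = 1.0321 × 1.75 = 1.81 mmol/kg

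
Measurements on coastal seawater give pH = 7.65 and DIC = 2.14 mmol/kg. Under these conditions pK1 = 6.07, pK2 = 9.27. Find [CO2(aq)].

[CO2*] = 0.0536 mmol/kg

α₀ = 1 / (1 + K1/[H⁺] + K1K2/[H⁺]²) = 1 / (1 + 10^+1.58 + 10^-0.04)
   = 1 / (1 + 38.019 + 0.91201) = 1/39.931 = 0.02504
[CO2*] = α₀ × DIC = 0.02504 × 2.14 = 0.0536 mmol/kg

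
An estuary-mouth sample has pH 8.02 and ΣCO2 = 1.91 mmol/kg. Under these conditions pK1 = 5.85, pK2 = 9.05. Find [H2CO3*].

α₀ = 1 / (1 + K1/[H⁺] + K1K2/[H⁺]²) = 1 / (1 + 10^+2.17 + 10^+1.14)
   = 1 / (1 + 147.91 + 13.804) = 1/162.71 = 0.006146
[CO2*] = α₀ × DIC = 0.006146 × 1.91 = 0.0117 mmol/kg = 11.7 μmol/kg

[CO2*] = 11.7 μmol/kg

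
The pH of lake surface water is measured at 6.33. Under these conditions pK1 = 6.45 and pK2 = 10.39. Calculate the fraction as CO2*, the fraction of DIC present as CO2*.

α₀ = 1 / (1 + K1/[H⁺] + K1K2/[H⁺]²) = 1 / (1 + 10^-0.12 + 10^-4.18)
   = 1 / (1 + 0.75858 + 6.6069×10^-5) = 1/1.7586 = 0.5686

α₀ = 0.569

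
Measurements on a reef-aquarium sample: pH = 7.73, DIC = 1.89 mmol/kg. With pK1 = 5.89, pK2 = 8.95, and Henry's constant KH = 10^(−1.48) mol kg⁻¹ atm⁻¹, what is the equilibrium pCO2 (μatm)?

α₀ = 1 / (1 + K1/[H⁺] + K1K2/[H⁺]²) = 1 / (1 + 10^+1.84 + 10^+0.62)
   = 1 / (1 + 69.183 + 4.1687) = 1/74.352 = 0.01345
[CO2*] = α₀ × DIC = 0.01345 × 1.89 = 0.02542 mmol/kg
pCO2 = [CO2*]/KH = 2.542×10^-5 / 3.311×10^-2 = 768 μatm

pCO2 = 768 μatm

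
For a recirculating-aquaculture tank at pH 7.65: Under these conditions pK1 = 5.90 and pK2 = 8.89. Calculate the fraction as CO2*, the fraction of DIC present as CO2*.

α₀ = 1 / (1 + K1/[H⁺] + K1K2/[H⁺]²) = 1 / (1 + 10^+1.75 + 10^+0.51)
   = 1 / (1 + 56.234 + 3.2359) = 1/60.470 = 0.01654

α₀ = 0.0165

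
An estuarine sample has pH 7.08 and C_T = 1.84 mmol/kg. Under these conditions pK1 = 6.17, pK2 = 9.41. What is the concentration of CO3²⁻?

[CO3²⁻] = 7.63 μmol/kg

α₂ = 1 / (1 + [H⁺]/K2 + [H⁺]²/(K1K2)) = 1 / (1 + 10^+2.33 + 10^+1.42)
   = 1 / (1 + 213.80 + 26.303) = 1/241.10 = 0.004148
[CO3²⁻] = α₂ × DIC = 0.004148 × 1.84 = 0.00763 mmol/kg = 7.63 μmol/kg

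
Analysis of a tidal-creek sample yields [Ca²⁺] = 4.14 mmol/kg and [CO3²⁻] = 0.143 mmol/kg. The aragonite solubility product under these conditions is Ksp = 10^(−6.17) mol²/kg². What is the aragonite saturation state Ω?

Ω = 0.876

Ksp = 10^(−6.17) = 6.761×10^-7
Ω = [Ca²⁺][CO3²⁻]/Ksp = (4.14×10^-3)(0.143×10^-3) / 6.761×10^-7 = 0.876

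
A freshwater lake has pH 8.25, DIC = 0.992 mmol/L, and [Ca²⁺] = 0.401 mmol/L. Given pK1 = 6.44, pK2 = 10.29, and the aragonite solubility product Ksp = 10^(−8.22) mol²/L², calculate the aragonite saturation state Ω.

α₂ = 1 / (1 + [H⁺]/K2 + [H⁺]²/(K1K2)) = 1 / (1 + 10^+2.04 + 10^+0.23)
   = 1 / (1 + 109.65 + 1.6982) = 1/112.35 = 0.008901
[CO3²⁻] = α₂ × DIC = 0.008901 × 0.992 = 0.008830 mmol/L = 8.830 μmol/L
Ksp = 10^(−8.22) = 6.026×10^-9
Ω = [Ca²⁺][CO3²⁻]/Ksp = (0.401×10^-3)(8.830×10^-6) / 6.026×10^-9 = 0.588

Ω = 0.588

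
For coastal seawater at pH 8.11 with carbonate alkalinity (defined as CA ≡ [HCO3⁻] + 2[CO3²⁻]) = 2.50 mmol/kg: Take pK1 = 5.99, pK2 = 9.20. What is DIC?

DIC = 2.34 mmol/kg

CA = [HCO3⁻] + 2[CO3²⁻] = (α₁ + 2α₂)·DIC
At pH 8.11: [H⁺]/K1 = 10^-2.12 = 0.0075858, K2/[H⁺] = 10^-1.09 = 0.081283
α₁ = 1/(1 + 0.0075858 + 0.081283) = 1/1.0889 = 0.9184; α₂ = α₁·K2/[H⁺] = 0.07465
α₁ + 2α₂ = 1.0677
DIC = CA / (α₁ + 2α₂) = 2.50 / 1.0677 = 2.34 mmol/kg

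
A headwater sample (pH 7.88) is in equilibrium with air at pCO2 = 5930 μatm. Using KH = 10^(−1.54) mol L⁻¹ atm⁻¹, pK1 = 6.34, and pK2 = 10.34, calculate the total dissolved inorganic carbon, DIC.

[CO2*] = KH · pCO2 = 10^(−1.54) × 5930×10^-6 = 1.710×10^-4 mol/L
α₀ = 1/(1 + K1/[H⁺] + K1K2/[H⁺]²) = 1/(1 + 10^+1.54 + 10^-0.92) = 0.02794
DIC = [CO2*]/α₀ = 1.710×10^-4 / 0.02794 = 6.12 mmol/L

DIC = 6.12 mmol/L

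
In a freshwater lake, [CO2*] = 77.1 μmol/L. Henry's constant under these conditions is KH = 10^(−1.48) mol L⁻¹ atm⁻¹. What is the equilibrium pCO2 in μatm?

pCO2 = 2330 μatm

KH = 10^(−1.48) = 3.311×10^-2 mol L⁻¹ atm⁻¹
pCO2 = [CO2*]/KH = 77.1×10^-6 / 3.311×10^-2 = 2.33×10^-3 atm = 2330 μatm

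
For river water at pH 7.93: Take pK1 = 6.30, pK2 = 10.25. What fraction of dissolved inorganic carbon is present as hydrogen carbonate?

α₁ = 0.973

α₁ = 1 / (1 + [H⁺]/K1 + K2/[H⁺]) = 1 / (1 + 10^-1.63 + 10^-2.32)
   = 1 / (1 + 0.023442 + 0.0047863) = 1/1.0282 = 0.9725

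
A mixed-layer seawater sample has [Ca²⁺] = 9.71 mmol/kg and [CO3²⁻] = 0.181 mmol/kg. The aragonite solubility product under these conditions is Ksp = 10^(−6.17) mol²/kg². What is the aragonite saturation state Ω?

Ω = 2.60

Ksp = 10^(−6.17) = 6.761×10^-7
Ω = [Ca²⁺][CO3²⁻]/Ksp = (9.71×10^-3)(0.181×10^-3) / 6.761×10^-7 = 2.60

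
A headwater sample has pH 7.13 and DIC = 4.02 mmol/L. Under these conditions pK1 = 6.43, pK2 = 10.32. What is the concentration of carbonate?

α₂ = 1 / (1 + [H⁺]/K2 + [H⁺]²/(K1K2)) = 1 / (1 + 10^+3.19 + 10^+2.49)
   = 1 / (1 + 1548.8 + 309.03) = 1/1858.8 = 0.0005380
[CO3²⁻] = α₂ × DIC = 0.0005380 × 4.02 = 0.00216 mmol/L = 2.16 μmol/L

[CO3²⁻] = 2.16 μmol/L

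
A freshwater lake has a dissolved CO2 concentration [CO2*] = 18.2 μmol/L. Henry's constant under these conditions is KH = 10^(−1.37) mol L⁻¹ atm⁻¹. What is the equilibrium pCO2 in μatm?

KH = 10^(−1.37) = 4.266×10^-2 mol L⁻¹ atm⁻¹
pCO2 = [CO2*]/KH = 18.2×10^-6 / 4.266×10^-2 = 4.27×10^-4 atm = 427 μatm

pCO2 = 427 μatm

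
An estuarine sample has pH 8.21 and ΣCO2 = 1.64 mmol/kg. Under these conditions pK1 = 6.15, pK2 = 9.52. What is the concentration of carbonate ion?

α₂ = 1 / (1 + [H⁺]/K2 + [H⁺]²/(K1K2)) = 1 / (1 + 10^+1.31 + 10^-0.75)
   = 1 / (1 + 20.417 + 0.17783) = 1/21.595 = 0.04631
[CO3²⁻] = α₂ × DIC = 0.04631 × 1.64 = 0.0759 mmol/kg

[CO3²⁻] = 0.0759 mmol/kg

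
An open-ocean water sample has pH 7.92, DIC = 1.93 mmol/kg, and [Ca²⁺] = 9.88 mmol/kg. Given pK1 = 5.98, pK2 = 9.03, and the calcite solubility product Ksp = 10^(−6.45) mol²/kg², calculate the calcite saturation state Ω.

α₂ = 1 / (1 + [H⁺]/K2 + [H⁺]²/(K1K2)) = 1 / (1 + 10^+1.11 + 10^-0.83)
   = 1 / (1 + 12.882 + 0.14791) = 1/14.030 = 0.07127
[CO3²⁻] = α₂ × DIC = 0.07127 × 1.93 = 0.1376 mmol/kg
Ksp = 10^(−6.45) = 3.548×10^-7
Ω = [Ca²⁺][CO3²⁻]/Ksp = (9.88×10^-3)(1.376×10^-4) / 3.548×10^-7 = 3.83

Ω = 3.83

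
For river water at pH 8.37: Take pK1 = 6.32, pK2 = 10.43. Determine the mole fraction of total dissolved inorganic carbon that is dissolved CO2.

α₀ = 1 / (1 + K1/[H⁺] + K1K2/[H⁺]²) = 1 / (1 + 10^+2.05 + 10^-0.01)
   = 1 / (1 + 112.20 + 0.97724) = 1/114.18 = 0.008758

α₀ = 0.00876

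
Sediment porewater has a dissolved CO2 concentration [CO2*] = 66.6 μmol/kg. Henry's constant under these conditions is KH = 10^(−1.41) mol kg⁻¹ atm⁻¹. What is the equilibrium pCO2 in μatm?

pCO2 = 1710 μatm

KH = 10^(−1.41) = 3.890×10^-2 mol kg⁻¹ atm⁻¹
pCO2 = [CO2*]/KH = 66.6×10^-6 / 3.890×10^-2 = 1.71×10^-3 atm = 1710 μatm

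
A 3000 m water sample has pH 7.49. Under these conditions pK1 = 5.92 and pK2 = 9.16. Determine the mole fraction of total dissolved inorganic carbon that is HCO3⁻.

α₁ = 1 / (1 + [H⁺]/K1 + K2/[H⁺]) = 1 / (1 + 10^-1.57 + 10^-1.67)
   = 1 / (1 + 0.026915 + 0.021380) = 1/1.0483 = 0.9539

α₁ = 0.954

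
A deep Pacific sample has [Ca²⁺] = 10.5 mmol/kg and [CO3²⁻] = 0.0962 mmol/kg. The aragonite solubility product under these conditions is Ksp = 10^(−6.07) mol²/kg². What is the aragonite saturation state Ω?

Ω = 1.19

Ksp = 10^(−6.07) = 8.511×10^-7
Ω = [Ca²⁺][CO3²⁻]/Ksp = (10.5×10^-3)(0.0962×10^-3) / 8.511×10^-7 = 1.19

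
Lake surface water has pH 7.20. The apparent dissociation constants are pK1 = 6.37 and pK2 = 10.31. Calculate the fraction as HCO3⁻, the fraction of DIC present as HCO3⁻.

α₁ = 1 / (1 + [H⁺]/K1 + K2/[H⁺]) = 1 / (1 + 10^-0.83 + 10^-3.11)
   = 1 / (1 + 0.14791 + 0.00077625) = 1/1.1487 = 0.8706

α₁ = 0.871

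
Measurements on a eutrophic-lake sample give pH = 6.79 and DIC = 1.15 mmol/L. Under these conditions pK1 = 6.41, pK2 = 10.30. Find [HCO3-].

[HCO3⁻] = 0.811 mmol/L

α₁ = 1 / (1 + [H⁺]/K1 + K2/[H⁺]) = 1 / (1 + 10^-0.38 + 10^-3.51)
   = 1 / (1 + 0.41687 + 0.00030903) = 1/1.4172 = 0.7056
[HCO3⁻] = α₁ × DIC = 0.7056 × 1.15 = 0.811 mmol/L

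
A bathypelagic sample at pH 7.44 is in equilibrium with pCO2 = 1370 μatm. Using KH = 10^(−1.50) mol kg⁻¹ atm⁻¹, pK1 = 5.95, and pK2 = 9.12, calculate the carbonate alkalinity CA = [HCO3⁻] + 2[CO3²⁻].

CA = 1.39 mmol/kg

[CO2*] = KH · pCO2 = 10^(−1.50) × 1370×10^-6 = 4.332×10^-5 mol/kg
α₀ = 1/(1 + K1/[H⁺] + K1K2/[H⁺]²) = 1/(1 + 10^+1.49 + 10^-0.19) = 0.03072
DIC = [CO2*]/α₀ = 4.332×10^-5 / 0.03072 = 1.410 mmol/kg
CA = (α₁ + 2α₂)·DIC = (0.9494 + 2×0.01984) × 1.410 = 1.39 mmol/kg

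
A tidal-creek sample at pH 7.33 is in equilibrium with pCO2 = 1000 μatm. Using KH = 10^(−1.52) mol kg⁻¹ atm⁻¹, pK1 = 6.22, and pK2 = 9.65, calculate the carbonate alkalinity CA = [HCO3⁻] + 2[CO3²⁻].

[CO2*] = KH · pCO2 = 10^(−1.52) × 1000×10^-6 = 3.020×10^-5 mol/kg
α₀ = 1/(1 + K1/[H⁺] + K1K2/[H⁺]²) = 1/(1 + 10^+1.11 + 10^-1.21) = 0.07171
DIC = [CO2*]/α₀ = 3.020×10^-5 / 0.07171 = 0.4211 mmol/kg
CA = (α₁ + 2α₂)·DIC = (0.9239 + 2×0.004422) × 0.4211 = 0.393 mmol/kg

CA = 0.393 mmol/kg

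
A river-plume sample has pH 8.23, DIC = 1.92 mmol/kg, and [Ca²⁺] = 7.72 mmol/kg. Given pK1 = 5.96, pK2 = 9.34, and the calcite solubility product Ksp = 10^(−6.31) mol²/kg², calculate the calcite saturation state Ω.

Ω = 2.17

α₂ = 1 / (1 + [H⁺]/K2 + [H⁺]²/(K1K2)) = 1 / (1 + 10^+1.11 + 10^-1.16)
   = 1 / (1 + 12.882 + 0.069183) = 1/13.952 = 0.07168
[CO3²⁻] = α₂ × DIC = 0.07168 × 1.92 = 0.1376 mmol/kg
Ksp = 10^(−6.31) = 4.898×10^-7
Ω = [Ca²⁺][CO3²⁻]/Ksp = (7.72×10^-3)(1.376×10^-4) / 4.898×10^-7 = 2.17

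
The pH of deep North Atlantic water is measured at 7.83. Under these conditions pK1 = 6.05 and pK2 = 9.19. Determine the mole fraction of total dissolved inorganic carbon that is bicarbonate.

α₁ = 0.943

α₁ = 1 / (1 + [H⁺]/K1 + K2/[H⁺]) = 1 / (1 + 10^-1.78 + 10^-1.36)
   = 1 / (1 + 0.016596 + 0.043652) = 1/1.0602 = 0.9432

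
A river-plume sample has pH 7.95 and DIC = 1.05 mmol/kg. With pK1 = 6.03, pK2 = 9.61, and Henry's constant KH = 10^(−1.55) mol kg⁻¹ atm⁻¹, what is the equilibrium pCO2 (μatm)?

pCO2 = 433 μatm

α₀ = 1 / (1 + K1/[H⁺] + K1K2/[H⁺]²) = 1 / (1 + 10^+1.92 + 10^+0.26)
   = 1 / (1 + 83.176 + 1.8197) = 1/85.996 = 0.01163
[CO2*] = α₀ × DIC = 0.01163 × 1.05 = 0.01221 mmol/kg = 12.21 μmol/kg
pCO2 = [CO2*]/KH = 1.221×10^-5 / 2.818×10^-2 = 433 μatm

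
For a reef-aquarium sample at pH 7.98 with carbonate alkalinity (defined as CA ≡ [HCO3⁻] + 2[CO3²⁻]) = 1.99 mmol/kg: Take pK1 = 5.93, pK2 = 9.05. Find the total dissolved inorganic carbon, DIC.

CA = [HCO3⁻] + 2[CO3²⁻] = (α₁ + 2α₂)·DIC
At pH 7.98: [H⁺]/K1 = 10^-2.05 = 0.0089125, K2/[H⁺] = 10^-1.07 = 0.085114
α₁ = 1/(1 + 0.0089125 + 0.085114) = 1/1.0940 = 0.9141; α₂ = α₁·K2/[H⁺] = 0.07780
α₁ + 2α₂ = 1.0697
DIC = CA / (α₁ + 2α₂) = 1.99 / 1.0697 = 1.86 mmol/kg

DIC = 1.86 mmol/kg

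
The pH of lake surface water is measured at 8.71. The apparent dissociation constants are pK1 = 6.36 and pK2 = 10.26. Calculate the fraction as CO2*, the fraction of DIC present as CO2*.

α₀ = 0.00433

α₀ = 1 / (1 + K1/[H⁺] + K1K2/[H⁺]²) = 1 / (1 + 10^+2.35 + 10^+0.80)
   = 1 / (1 + 223.87 + 6.3096) = 1/231.18 = 0.004326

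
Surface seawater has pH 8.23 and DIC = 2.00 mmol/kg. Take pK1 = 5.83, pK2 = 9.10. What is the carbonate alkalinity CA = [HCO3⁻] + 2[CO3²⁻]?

CA = 2.23 mmol/kg

CA = [HCO3⁻] + 2[CO3²⁻] = (α₁ + 2α₂)·DIC
At pH 8.23: [H⁺]/K1 = 10^-2.40 = 0.0039811, K2/[H⁺] = 10^-0.87 = 0.13490
α₁ = 1/(1 + 0.0039811 + 0.13490) = 1/1.1389 = 0.8781; α₂ = α₁·K2/[H⁺] = 0.1184
α₁ + 2α₂ = 1.1150
CA = 1.1150 × 2.00 = 2.23 mmol/kg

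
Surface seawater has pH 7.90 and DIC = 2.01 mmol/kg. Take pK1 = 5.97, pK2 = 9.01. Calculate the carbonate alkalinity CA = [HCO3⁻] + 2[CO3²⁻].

CA = 2.13 mmol/kg

CA = [HCO3⁻] + 2[CO3²⁻] = (α₁ + 2α₂)·DIC
At pH 7.90: [H⁺]/K1 = 10^-1.93 = 0.011749, K2/[H⁺] = 10^-1.11 = 0.077625
α₁ = 1/(1 + 0.011749 + 0.077625) = 1/1.0894 = 0.9180; α₂ = α₁·K2/[H⁺] = 0.07126
α₁ + 2α₂ = 1.0605
CA = 1.0605 × 2.01 = 2.13 mmol/kg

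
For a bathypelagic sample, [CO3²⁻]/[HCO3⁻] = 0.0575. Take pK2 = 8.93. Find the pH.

pH = 7.69

From K2 = [H⁺][CO3²⁻]/[HCO3⁻]:  pH = pK2 + log₁₀([CO3²⁻]/[HCO3⁻])
log₁₀(0.0575) = -1.240
pH = 8.93 + (-1.240) = 7.69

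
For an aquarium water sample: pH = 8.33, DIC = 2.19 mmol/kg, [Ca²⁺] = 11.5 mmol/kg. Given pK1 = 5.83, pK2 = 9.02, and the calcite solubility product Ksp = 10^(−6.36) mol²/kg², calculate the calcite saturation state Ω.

α₂ = 1 / (1 + [H⁺]/K2 + [H⁺]²/(K1K2)) = 1 / (1 + 10^+0.69 + 10^-1.81)
   = 1 / (1 + 4.8978 + 0.015488) = 1/5.9133 = 0.1691
[CO3²⁻] = α₂ × DIC = 0.1691 × 2.19 = 0.3704 mmol/kg
Ksp = 10^(−6.36) = 4.365×10^-7
Ω = [Ca²⁺][CO3²⁻]/Ksp = (11.5×10^-3)(3.704×10^-4) / 4.365×10^-7 = 9.76

Ω = 9.76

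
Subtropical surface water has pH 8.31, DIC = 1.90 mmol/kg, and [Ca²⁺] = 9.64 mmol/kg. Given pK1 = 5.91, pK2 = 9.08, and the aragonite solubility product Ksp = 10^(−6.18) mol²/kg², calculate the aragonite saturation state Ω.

α₂ = 1 / (1 + [H⁺]/K2 + [H⁺]²/(K1K2)) = 1 / (1 + 10^+0.77 + 10^-1.63)
   = 1 / (1 + 5.8884 + 0.023442) = 1/6.9119 = 0.1447
[CO3²⁻] = α₂ × DIC = 0.1447 × 1.90 = 0.2749 mmol/kg
Ksp = 10^(−6.18) = 6.607×10^-7
Ω = [Ca²⁺][CO3²⁻]/Ksp = (9.64×10^-3)(2.749×10^-4) / 6.607×10^-7 = 4.01

Ω = 4.01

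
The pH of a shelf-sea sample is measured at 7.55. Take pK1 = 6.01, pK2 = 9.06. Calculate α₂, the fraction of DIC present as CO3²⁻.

α₂ = 1 / (1 + [H⁺]/K2 + [H⁺]²/(K1K2)) = 1 / (1 + 10^+1.51 + 10^-0.03)
   = 1 / (1 + 32.359 + 0.93325) = 1/34.293 = 0.02916

α₂ = 0.0292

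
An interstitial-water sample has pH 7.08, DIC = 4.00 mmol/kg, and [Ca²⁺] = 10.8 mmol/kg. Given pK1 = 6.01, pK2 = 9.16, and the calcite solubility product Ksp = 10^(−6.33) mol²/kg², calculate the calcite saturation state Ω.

Ω = 0.703

α₂ = 1 / (1 + [H⁺]/K2 + [H⁺]²/(K1K2)) = 1 / (1 + 10^+2.08 + 10^+1.01)
   = 1 / (1 + 120.23 + 10.233) = 1/131.46 = 0.007607
[CO3²⁻] = α₂ × DIC = 0.007607 × 4.00 = 0.03043 mmol/kg
Ksp = 10^(−6.33) = 4.677×10^-7
Ω = [Ca²⁺][CO3²⁻]/Ksp = (10.8×10^-3)(3.043×10^-5) / 4.677×10^-7 = 0.703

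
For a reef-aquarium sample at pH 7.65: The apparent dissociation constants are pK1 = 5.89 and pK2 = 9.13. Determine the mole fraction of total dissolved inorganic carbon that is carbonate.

α₂ = 1 / (1 + [H⁺]/K2 + [H⁺]²/(K1K2)) = 1 / (1 + 10^+1.48 + 10^-0.28)
   = 1 / (1 + 30.200 + 0.52481) = 1/31.724 = 0.03152

α₂ = 0.0315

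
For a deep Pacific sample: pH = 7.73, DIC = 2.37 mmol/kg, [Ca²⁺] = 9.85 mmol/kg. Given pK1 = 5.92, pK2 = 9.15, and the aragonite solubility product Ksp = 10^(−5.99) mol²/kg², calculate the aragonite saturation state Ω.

α₂ = 1 / (1 + [H⁺]/K2 + [H⁺]²/(K1K2)) = 1 / (1 + 10^+1.42 + 10^-0.39)
   = 1 / (1 + 26.303 + 0.40738) = 1/27.710 = 0.03609
[CO3²⁻] = α₂ × DIC = 0.03609 × 2.37 = 0.08553 mmol/kg
Ksp = 10^(−5.99) = 1.023×10^-6
Ω = [Ca²⁺][CO3²⁻]/Ksp = (9.85×10^-3)(8.553×10^-5) / 1.023×10^-6 = 0.823

Ω = 0.823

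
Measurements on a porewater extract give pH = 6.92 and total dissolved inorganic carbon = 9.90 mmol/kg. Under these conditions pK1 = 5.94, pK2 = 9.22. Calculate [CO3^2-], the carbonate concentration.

[CO3²⁻] = 0.0447 mmol/kg

α₂ = 1 / (1 + [H⁺]/K2 + [H⁺]²/(K1K2)) = 1 / (1 + 10^+2.30 + 10^+1.32)
   = 1 / (1 + 199.53 + 20.893) = 1/221.42 = 0.004516
[CO3²⁻] = α₂ × DIC = 0.004516 × 9.90 = 0.0447 mmol/kg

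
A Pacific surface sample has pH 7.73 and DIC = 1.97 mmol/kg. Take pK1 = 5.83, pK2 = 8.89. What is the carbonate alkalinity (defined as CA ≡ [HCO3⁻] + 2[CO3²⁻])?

CA = [HCO3⁻] + 2[CO3²⁻] = (α₁ + 2α₂)·DIC
At pH 7.73: [H⁺]/K1 = 10^-1.90 = 0.012589, K2/[H⁺] = 10^-1.16 = 0.069183
α₁ = 1/(1 + 0.012589 + 0.069183) = 1/1.0818 = 0.9244; α₂ = α₁·K2/[H⁺] = 0.06395
α₁ + 2α₂ = 1.0523
CA = 1.0523 × 1.97 = 2.07 mmol/kg

CA = 2.07 mmol/kg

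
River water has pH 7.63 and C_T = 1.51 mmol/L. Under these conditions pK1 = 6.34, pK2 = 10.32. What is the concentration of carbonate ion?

α₂ = 1 / (1 + [H⁺]/K2 + [H⁺]²/(K1K2)) = 1 / (1 + 10^+2.69 + 10^+1.40)
   = 1 / (1 + 489.78 + 25.119) = 1/515.90 = 0.001938
[CO3²⁻] = α₂ × DIC = 0.001938 × 1.51 = 0.00293 mmol/L = 2.93 μmol/L

[CO3²⁻] = 2.93 μmol/L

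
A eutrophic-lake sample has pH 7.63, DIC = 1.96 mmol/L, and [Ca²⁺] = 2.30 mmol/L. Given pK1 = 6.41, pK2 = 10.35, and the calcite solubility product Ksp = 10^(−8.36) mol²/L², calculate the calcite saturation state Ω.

Ω = 1.85

α₂ = 1 / (1 + [H⁺]/K2 + [H⁺]²/(K1K2)) = 1 / (1 + 10^+2.72 + 10^+1.50)
   = 1 / (1 + 524.81 + 31.623) = 1/557.43 = 0.001794
[CO3²⁻] = α₂ × DIC = 0.001794 × 1.96 = 0.003516 mmol/L = 3.516 μmol/L
Ksp = 10^(−8.36) = 4.365×10^-9
Ω = [Ca²⁺][CO3²⁻]/Ksp = (2.30×10^-3)(3.516×10^-6) / 4.365×10^-9 = 1.85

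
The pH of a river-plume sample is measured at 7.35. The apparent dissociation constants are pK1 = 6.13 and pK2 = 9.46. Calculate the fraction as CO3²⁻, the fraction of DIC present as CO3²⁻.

α₂ = 0.00727

α₂ = 1 / (1 + [H⁺]/K2 + [H⁺]²/(K1K2)) = 1 / (1 + 10^+2.11 + 10^+0.89)
   = 1 / (1 + 128.82 + 7.7625) = 1/137.59 = 0.007268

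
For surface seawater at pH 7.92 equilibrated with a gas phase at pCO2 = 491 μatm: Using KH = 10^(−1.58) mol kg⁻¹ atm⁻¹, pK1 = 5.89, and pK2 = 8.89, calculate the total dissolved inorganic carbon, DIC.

DIC = 1.55 mmol/kg

[CO2*] = KH · pCO2 = 10^(−1.58) × 491×10^-6 = 1.291×10^-5 mol/kg
α₀ = 1/(1 + K1/[H⁺] + K1K2/[H⁺]²) = 1/(1 + 10^+2.03 + 10^+1.06) = 0.008359
DIC = [CO2*]/α₀ = 1.291×10^-5 / 0.008359 = 1.55 mmol/kg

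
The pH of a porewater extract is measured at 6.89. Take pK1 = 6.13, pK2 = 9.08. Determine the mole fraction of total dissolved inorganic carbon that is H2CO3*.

α₀ = 1 / (1 + K1/[H⁺] + K1K2/[H⁺]²) = 1 / (1 + 10^+0.76 + 10^-1.43)
   = 1 / (1 + 5.7544 + 0.037154) = 1/6.7916 = 0.1472

α₀ = 0.147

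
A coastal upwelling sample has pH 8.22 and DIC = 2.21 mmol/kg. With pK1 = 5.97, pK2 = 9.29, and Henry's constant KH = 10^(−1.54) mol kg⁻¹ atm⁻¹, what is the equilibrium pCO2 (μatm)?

α₀ = 1 / (1 + K1/[H⁺] + K1K2/[H⁺]²) = 1 / (1 + 10^+2.25 + 10^+1.18)
   = 1 / (1 + 177.83 + 15.136) = 1/193.96 = 0.005156
[CO2*] = α₀ × DIC = 0.005156 × 2.21 = 0.01139 mmol/kg = 11.39 μmol/kg
pCO2 = [CO2*]/KH = 1.139×10^-5 / 2.884×10^-2 = 395 μatm

pCO2 = 395 μatm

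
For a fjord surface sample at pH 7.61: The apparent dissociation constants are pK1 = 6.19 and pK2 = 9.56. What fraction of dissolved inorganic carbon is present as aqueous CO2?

α₀ = 0.0362

α₀ = 1 / (1 + K1/[H⁺] + K1K2/[H⁺]²) = 1 / (1 + 10^+1.42 + 10^-0.53)
   = 1 / (1 + 26.303 + 0.29512) = 1/27.598 = 0.03623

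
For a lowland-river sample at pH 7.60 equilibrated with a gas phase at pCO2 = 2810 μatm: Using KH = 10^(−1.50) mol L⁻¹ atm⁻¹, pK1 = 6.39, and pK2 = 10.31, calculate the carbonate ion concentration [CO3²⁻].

[CO3²⁻] = 2.81 μmol/L

[CO2*] = KH · pCO2 = 10^(−1.50) × 2810×10^-6 = 8.886×10^-5 mol/L
α₀ = 1/(1 + K1/[H⁺] + K1K2/[H⁺]²) = 1/(1 + 10^+1.21 + 10^-1.50) = 0.05797
DIC = [CO2*]/α₀ = 8.886×10^-5 / 0.05797 = 1.533 mmol/L
[CO3²⁻] = α₂·DIC; α₂ = 0.001833, so [CO3²⁻] = 0.001833 × 1.533 = 0.00281 mmol/L = 2.81 μmol/L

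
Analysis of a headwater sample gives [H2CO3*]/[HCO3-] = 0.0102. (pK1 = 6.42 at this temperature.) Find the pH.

pH = 8.41

From K1 = [H⁺][HCO3-]/[H2CO3*]:  pH = pK1 − log₁₀([H2CO3*]/[HCO3-])
log₁₀(0.0102) = -1.991
pH = 6.42 − (-1.991) = 8.41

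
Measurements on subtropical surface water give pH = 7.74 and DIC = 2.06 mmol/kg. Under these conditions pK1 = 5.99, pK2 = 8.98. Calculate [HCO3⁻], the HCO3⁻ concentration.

[HCO3⁻] = 1.92 mmol/kg

α₁ = 1 / (1 + [H⁺]/K1 + K2/[H⁺]) = 1 / (1 + 10^-1.75 + 10^-1.24)
   = 1 / (1 + 0.017783 + 0.057544) = 1/1.0753 = 0.9299
[HCO3⁻] = α₁ × DIC = 0.9299 × 2.06 = 1.92 mmol/kg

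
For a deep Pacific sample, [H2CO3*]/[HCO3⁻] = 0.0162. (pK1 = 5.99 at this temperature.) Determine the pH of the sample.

From K1 = [H⁺][HCO3⁻]/[H2CO3*]:  pH = pK1 − log₁₀([H2CO3*]/[HCO3⁻])
log₁₀(0.0162) = -1.790
pH = 5.99 − (-1.790) = 7.78

pH = 7.78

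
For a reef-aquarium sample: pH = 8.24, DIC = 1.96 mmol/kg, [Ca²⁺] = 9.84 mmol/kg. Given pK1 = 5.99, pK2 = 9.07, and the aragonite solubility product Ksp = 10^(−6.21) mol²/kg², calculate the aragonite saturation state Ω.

α₂ = 1 / (1 + [H⁺]/K2 + [H⁺]²/(K1K2)) = 1 / (1 + 10^+0.83 + 10^-1.42)
   = 1 / (1 + 6.7608 + 0.038019) = 1/7.7988 = 0.1282
[CO3²⁻] = α₂ × DIC = 0.1282 × 1.96 = 0.2513 mmol/kg
Ksp = 10^(−6.21) = 6.166×10^-7
Ω = [Ca²⁺][CO3²⁻]/Ksp = (9.84×10^-3)(2.513×10^-4) / 6.166×10^-7 = 4.01

Ω = 4.01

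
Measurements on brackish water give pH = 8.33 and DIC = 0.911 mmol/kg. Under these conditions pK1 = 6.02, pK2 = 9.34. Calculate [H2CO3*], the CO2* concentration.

α₀ = 1 / (1 + K1/[H⁺] + K1K2/[H⁺]²) = 1 / (1 + 10^+2.31 + 10^+1.30)
   = 1 / (1 + 204.17 + 19.953) = 1/225.13 = 0.004442
[CO2*] = α₀ × DIC = 0.004442 × 0.911 = 0.00405 mmol/kg = 4.05 μmol/kg

[CO2*] = 4.05 μmol/kg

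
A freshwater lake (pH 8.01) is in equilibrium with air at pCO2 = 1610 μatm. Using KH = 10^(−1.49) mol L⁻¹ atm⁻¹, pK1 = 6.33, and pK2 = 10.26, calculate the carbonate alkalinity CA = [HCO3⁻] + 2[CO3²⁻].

[CO2*] = KH · pCO2 = 10^(−1.49) × 1610×10^-6 = 5.210×10^-5 mol/L
α₀ = 1/(1 + K1/[H⁺] + K1K2/[H⁺]²) = 1/(1 + 10^+1.68 + 10^-0.57) = 0.02035
DIC = [CO2*]/α₀ = 5.210×10^-5 / 0.02035 = 2.560 mmol/L
CA = (α₁ + 2α₂)·DIC = (0.9742 + 2×0.005478) × 2.560 = 2.52 mmol/L

CA = 2.52 mmol/L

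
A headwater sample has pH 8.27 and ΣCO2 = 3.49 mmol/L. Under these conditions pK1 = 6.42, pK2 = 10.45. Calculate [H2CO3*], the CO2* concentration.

[CO2*] = 0.0483 mmol/L

α₀ = 1 / (1 + K1/[H⁺] + K1K2/[H⁺]²) = 1 / (1 + 10^+1.85 + 10^-0.33)
   = 1 / (1 + 70.795 + 0.46774) = 1/72.262 = 0.01384
[CO2*] = α₀ × DIC = 0.01384 × 3.49 = 0.0483 mmol/L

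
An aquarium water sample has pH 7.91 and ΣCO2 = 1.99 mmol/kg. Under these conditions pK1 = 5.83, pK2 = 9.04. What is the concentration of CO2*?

α₀ = 1 / (1 + K1/[H⁺] + K1K2/[H⁺]²) = 1 / (1 + 10^+2.08 + 10^+0.95)
   = 1 / (1 + 120.23 + 8.9125) = 1/130.14 = 0.007684
[CO2*] = α₀ × DIC = 0.007684 × 1.99 = 0.0153 mmol/kg = 15.3 μmol/kg

[CO2*] = 15.3 μmol/kg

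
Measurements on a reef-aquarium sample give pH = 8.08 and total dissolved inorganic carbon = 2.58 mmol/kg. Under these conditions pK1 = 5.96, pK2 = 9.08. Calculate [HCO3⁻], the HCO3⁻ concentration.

[HCO3⁻] = 2.33 mmol/kg

α₁ = 1 / (1 + [H⁺]/K1 + K2/[H⁺]) = 1 / (1 + 10^-2.12 + 10^-1.00)
   = 1 / (1 + 0.0075858 + 0.10000) = 1/1.1076 = 0.9029
[HCO3⁻] = α₁ × DIC = 0.9029 × 2.58 = 2.33 mmol/kg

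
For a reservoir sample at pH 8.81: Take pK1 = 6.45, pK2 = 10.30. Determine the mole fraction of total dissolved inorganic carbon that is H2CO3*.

α₀ = 1 / (1 + K1/[H⁺] + K1K2/[H⁺]²) = 1 / (1 + 10^+2.36 + 10^+0.87)
   = 1 / (1 + 229.09 + 7.4131) = 1/237.50 = 0.004211

α₀ = 0.00421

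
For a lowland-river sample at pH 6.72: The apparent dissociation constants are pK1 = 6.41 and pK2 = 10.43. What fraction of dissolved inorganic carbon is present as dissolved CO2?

α₀ = 0.329

α₀ = 1 / (1 + K1/[H⁺] + K1K2/[H⁺]²) = 1 / (1 + 10^+0.31 + 10^-3.40)
   = 1 / (1 + 2.0417 + 0.00039811) = 1/3.0421 = 0.3287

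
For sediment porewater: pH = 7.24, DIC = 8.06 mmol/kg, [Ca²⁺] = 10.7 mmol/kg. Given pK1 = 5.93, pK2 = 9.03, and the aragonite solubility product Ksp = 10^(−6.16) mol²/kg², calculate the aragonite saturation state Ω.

α₂ = 1 / (1 + [H⁺]/K2 + [H⁺]²/(K1K2)) = 1 / (1 + 10^+1.79 + 10^+0.48)
   = 1 / (1 + 61.660 + 3.0200) = 1/65.679 = 0.01523
[CO3²⁻] = α₂ × DIC = 0.01523 × 8.06 = 0.1227 mmol/kg
Ksp = 10^(−6.16) = 6.918×10^-7
Ω = [Ca²⁺][CO3²⁻]/Ksp = (10.7×10^-3)(1.227×10^-4) / 6.918×10^-7 = 1.90

Ω = 1.90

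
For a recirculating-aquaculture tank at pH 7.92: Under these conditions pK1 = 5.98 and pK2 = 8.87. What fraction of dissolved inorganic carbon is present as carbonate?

α₂ = 1 / (1 + [H⁺]/K2 + [H⁺]²/(K1K2)) = 1 / (1 + 10^+0.95 + 10^-0.99)
   = 1 / (1 + 8.9125 + 0.10233) = 1/10.015 = 0.09985

α₂ = 0.0999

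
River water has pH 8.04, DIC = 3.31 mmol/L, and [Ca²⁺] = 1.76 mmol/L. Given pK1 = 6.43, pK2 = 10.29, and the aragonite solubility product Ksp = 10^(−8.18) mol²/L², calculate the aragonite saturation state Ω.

α₂ = 1 / (1 + [H⁺]/K2 + [H⁺]²/(K1K2)) = 1 / (1 + 10^+2.25 + 10^+0.64)
   = 1 / (1 + 177.83 + 4.3652) = 1/183.19 = 0.005459
[CO3²⁻] = α₂ × DIC = 0.005459 × 3.31 = 0.01807 mmol/L = 18.07 μmol/L
Ksp = 10^(−8.18) = 6.607×10^-9
Ω = [Ca²⁺][CO3²⁻]/Ksp = (1.76×10^-3)(1.807×10^-5) / 6.607×10^-9 = 4.81

Ω = 4.81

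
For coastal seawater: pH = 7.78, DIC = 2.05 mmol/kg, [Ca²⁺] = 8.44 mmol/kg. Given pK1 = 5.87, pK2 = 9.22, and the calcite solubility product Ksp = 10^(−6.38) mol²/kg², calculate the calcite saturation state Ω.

α₂ = 1 / (1 + [H⁺]/K2 + [H⁺]²/(K1K2)) = 1 / (1 + 10^+1.44 + 10^-0.47)
   = 1 / (1 + 27.542 + 0.33884) = 1/28.881 = 0.03462
[CO3²⁻] = α₂ × DIC = 0.03462 × 2.05 = 0.07098 mmol/kg
Ksp = 10^(−6.38) = 4.169×10^-7
Ω = [Ca²⁺][CO3²⁻]/Ksp = (8.44×10^-3)(7.098×10^-5) / 4.169×10^-7 = 1.44

Ω = 1.44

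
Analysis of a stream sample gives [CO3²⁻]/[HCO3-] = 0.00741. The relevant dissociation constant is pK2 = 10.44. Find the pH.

pH = 8.31

From K2 = [H⁺][CO3²⁻]/[HCO3-]:  pH = pK2 + log₁₀([CO3²⁻]/[HCO3-])
log₁₀(0.00741) = -2.130
pH = 10.44 + (-2.130) = 8.31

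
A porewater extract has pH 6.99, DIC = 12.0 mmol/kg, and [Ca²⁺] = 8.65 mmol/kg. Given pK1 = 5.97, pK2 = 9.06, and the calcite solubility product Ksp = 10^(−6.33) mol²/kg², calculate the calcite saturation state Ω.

α₂ = 1 / (1 + [H⁺]/K2 + [H⁺]²/(K1K2)) = 1 / (1 + 10^+2.07 + 10^+1.05)
   = 1 / (1 + 117.49 + 11.220) = 1/129.71 = 0.007710
[CO3²⁻] = α₂ × DIC = 0.007710 × 12.0 = 0.09251 mmol/kg
Ksp = 10^(−6.33) = 4.677×10^-7
Ω = [Ca²⁺][CO3²⁻]/Ksp = (8.65×10^-3)(9.251×10^-5) / 4.677×10^-7 = 1.71

Ω = 1.71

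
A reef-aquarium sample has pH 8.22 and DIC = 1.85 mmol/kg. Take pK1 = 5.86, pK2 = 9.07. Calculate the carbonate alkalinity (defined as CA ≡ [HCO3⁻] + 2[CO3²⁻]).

CA = [HCO3⁻] + 2[CO3²⁻] = (α₁ + 2α₂)·DIC
At pH 8.22: [H⁺]/K1 = 10^-2.36 = 0.0043652, K2/[H⁺] = 10^-0.85 = 0.14125
α₁ = 1/(1 + 0.0043652 + 0.14125) = 1/1.1456 = 0.8729; α₂ = α₁·K2/[H⁺] = 0.1233
α₁ + 2α₂ = 1.1195
CA = 1.1195 × 1.85 = 2.07 mmol/kg

CA = 2.07 mmol/kg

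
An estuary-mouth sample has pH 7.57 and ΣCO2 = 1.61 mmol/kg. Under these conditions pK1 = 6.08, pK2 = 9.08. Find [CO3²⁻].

α₂ = 1 / (1 + [H⁺]/K2 + [H⁺]²/(K1K2)) = 1 / (1 + 10^+1.51 + 10^+0.02)
   = 1 / (1 + 32.359 + 1.0471) = 1/34.406 = 0.02906
[CO3²⁻] = α₂ × DIC = 0.02906 × 1.61 = 0.0468 mmol/kg

[CO3²⁻] = 0.0468 mmol/kg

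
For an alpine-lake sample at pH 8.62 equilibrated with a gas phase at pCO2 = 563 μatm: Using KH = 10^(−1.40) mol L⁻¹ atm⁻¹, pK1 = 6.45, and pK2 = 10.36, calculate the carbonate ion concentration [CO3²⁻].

[CO3²⁻] = 0.0603 mmol/L

[CO2*] = KH · pCO2 = 10^(−1.40) × 563×10^-6 = 2.241×10^-5 mol/L
α₀ = 1/(1 + K1/[H⁺] + K1K2/[H⁺]²) = 1/(1 + 10^+2.17 + 10^+0.43) = 0.006596
DIC = [CO2*]/α₀ = 2.241×10^-5 / 0.006596 = 3.398 mmol/L
[CO3²⁻] = α₂·DIC; α₂ = 0.01775, so [CO3²⁻] = 0.01775 × 3.398 = 0.0603 mmol/L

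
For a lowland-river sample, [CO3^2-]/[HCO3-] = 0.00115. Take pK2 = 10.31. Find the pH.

pH = 7.37

From K2 = [H⁺][CO3^2-]/[HCO3-]:  pH = pK2 + log₁₀([CO3^2-]/[HCO3-])
log₁₀(0.00115) = -2.939
pH = 10.31 + (-2.939) = 7.37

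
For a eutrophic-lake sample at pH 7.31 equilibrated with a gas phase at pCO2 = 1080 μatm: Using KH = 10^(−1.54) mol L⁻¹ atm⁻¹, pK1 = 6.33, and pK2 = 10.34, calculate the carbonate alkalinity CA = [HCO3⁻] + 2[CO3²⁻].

[CO2*] = KH · pCO2 = 10^(−1.54) × 1080×10^-6 = 3.115×10^-5 mol/L
α₀ = 1/(1 + K1/[H⁺] + K1K2/[H⁺]²) = 1/(1 + 10^+0.98 + 10^-2.05) = 0.09471
DIC = [CO2*]/α₀ = 3.115×10^-5 / 0.09471 = 0.3289 mmol/L
CA = (α₁ + 2α₂)·DIC = (0.9044 + 2×0.0008441) × 0.3289 = 0.298 mmol/L

CA = 0.298 mmol/L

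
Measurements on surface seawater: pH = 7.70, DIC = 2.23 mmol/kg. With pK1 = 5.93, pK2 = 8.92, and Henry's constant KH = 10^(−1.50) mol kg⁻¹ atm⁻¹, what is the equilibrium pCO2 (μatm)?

α₀ = 1 / (1 + K1/[H⁺] + K1K2/[H⁺]²) = 1 / (1 + 10^+1.77 + 10^+0.55)
   = 1 / (1 + 58.884 + 3.5481) = 1/63.432 = 0.01576
[CO2*] = α₀ × DIC = 0.01576 × 2.23 = 0.03516 mmol/kg
pCO2 = [CO2*]/KH = 3.516×10^-5 / 3.162×10^-2 = 1110 μatm

pCO2 = 1110 μatm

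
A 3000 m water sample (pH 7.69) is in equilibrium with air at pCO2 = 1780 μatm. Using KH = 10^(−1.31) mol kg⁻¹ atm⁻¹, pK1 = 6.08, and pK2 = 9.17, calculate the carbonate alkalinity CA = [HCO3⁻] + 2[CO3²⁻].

CA = 3.79 mmol/kg

[CO2*] = KH · pCO2 = 10^(−1.31) × 1780×10^-6 = 8.718×10^-5 mol/kg
α₀ = 1/(1 + K1/[H⁺] + K1K2/[H⁺]²) = 1/(1 + 10^+1.61 + 10^+0.13) = 0.02321
DIC = [CO2*]/α₀ = 8.718×10^-5 / 0.02321 = 3.756 mmol/kg
CA = (α₁ + 2α₂)·DIC = (0.9455 + 2×0.03131) × 3.756 = 3.79 mmol/kg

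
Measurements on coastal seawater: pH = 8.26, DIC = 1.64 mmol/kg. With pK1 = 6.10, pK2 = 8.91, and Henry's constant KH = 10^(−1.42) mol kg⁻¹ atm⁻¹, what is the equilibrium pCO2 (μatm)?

α₀ = 1 / (1 + K1/[H⁺] + K1K2/[H⁺]²) = 1 / (1 + 10^+2.16 + 10^+1.51)
   = 1 / (1 + 144.54 + 32.359) = 1/177.90 = 0.005621
[CO2*] = α₀ × DIC = 0.005621 × 1.64 = 0.009218 mmol/kg = 9.218 μmol/kg
pCO2 = [CO2*]/KH = 9.218×10^-6 / 3.802×10^-2 = 242 μatm

pCO2 = 242 μatm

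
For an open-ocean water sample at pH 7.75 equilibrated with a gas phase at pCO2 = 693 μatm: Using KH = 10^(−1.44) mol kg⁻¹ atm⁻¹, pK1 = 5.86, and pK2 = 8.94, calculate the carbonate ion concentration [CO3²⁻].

[CO3²⁻] = 0.126 mmol/kg

[CO2*] = KH · pCO2 = 10^(−1.44) × 693×10^-6 = 2.516×10^-5 mol/kg
α₀ = 1/(1 + K1/[H⁺] + K1K2/[H⁺]²) = 1/(1 + 10^+1.89 + 10^+0.70) = 0.01196
DIC = [CO2*]/α₀ = 2.516×10^-5 / 0.01196 = 2.104 mmol/kg
[CO3²⁻] = α₂·DIC; α₂ = 0.05992, so [CO3²⁻] = 0.05992 × 2.104 = 0.126 mmol/kg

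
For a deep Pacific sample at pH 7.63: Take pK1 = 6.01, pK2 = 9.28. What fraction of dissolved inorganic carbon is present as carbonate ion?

α₂ = 1 / (1 + [H⁺]/K2 + [H⁺]²/(K1K2)) = 1 / (1 + 10^+1.65 + 10^+0.03)
   = 1 / (1 + 44.668 + 1.0715) = 1/46.740 = 0.02140

α₂ = 0.0214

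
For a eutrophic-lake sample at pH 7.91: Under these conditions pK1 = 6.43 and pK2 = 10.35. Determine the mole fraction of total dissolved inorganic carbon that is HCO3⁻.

α₁ = 1 / (1 + [H⁺]/K1 + K2/[H⁺]) = 1 / (1 + 10^-1.48 + 10^-2.44)
   = 1 / (1 + 0.033113 + 0.0036308) = 1/1.0367 = 0.9646

α₁ = 0.965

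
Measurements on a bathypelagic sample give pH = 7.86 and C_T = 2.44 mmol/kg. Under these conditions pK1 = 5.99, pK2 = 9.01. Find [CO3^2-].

α₂ = 1 / (1 + [H⁺]/K2 + [H⁺]²/(K1K2)) = 1 / (1 + 10^+1.15 + 10^-0.72)
   = 1 / (1 + 14.125 + 0.19055) = 1/15.316 = 0.06529
[CO3²⁻] = α₂ × DIC = 0.06529 × 2.44 = 0.159 mmol/kg

[CO3²⁻] = 0.159 mmol/kg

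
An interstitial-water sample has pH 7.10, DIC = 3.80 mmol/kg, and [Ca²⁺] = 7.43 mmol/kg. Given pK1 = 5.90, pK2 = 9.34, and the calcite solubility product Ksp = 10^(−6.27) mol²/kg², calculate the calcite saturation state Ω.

Ω = 0.283

α₂ = 1 / (1 + [H⁺]/K2 + [H⁺]²/(K1K2)) = 1 / (1 + 10^+2.24 + 10^+1.04)
   = 1 / (1 + 173.78 + 10.965) = 1/185.74 = 0.005384
[CO3²⁻] = α₂ × DIC = 0.005384 × 3.80 = 0.02046 mmol/kg
Ksp = 10^(−6.27) = 5.370×10^-7
Ω = [Ca²⁺][CO3²⁻]/Ksp = (7.43×10^-3)(2.046×10^-5) / 5.370×10^-7 = 0.283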